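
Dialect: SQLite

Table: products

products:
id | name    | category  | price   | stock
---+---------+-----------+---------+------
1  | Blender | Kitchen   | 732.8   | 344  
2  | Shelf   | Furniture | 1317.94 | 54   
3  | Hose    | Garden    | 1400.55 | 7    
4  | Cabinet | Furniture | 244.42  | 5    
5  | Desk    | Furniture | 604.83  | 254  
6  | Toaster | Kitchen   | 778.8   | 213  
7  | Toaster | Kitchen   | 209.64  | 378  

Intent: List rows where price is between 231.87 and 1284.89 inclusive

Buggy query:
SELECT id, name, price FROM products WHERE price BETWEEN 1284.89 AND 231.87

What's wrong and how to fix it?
Bug: The bounds are reversed; BETWEEN a AND b requires a <= b to match anything

Fix: Swap the bounds so the smaller value comes first

Corrected query:
SELECT id, name, price FROM products WHERE price BETWEEN 231.87 AND 1284.89

Result:
id | name    | price 
---+---------+-------
1  | Blender | 732.8 
4  | Cabinet | 244.42
5  | Desk    | 604.83
6  | Toaster | 778.8 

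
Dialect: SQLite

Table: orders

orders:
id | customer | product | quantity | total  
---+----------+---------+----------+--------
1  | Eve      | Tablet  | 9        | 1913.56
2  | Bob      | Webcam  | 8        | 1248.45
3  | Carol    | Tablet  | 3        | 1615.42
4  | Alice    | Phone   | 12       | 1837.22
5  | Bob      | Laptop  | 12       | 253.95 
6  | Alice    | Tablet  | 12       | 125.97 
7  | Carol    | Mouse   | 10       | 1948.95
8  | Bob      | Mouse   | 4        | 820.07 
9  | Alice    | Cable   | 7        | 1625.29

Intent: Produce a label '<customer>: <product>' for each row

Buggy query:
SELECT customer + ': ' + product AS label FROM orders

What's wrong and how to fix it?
Bug: SQLite uses || for string concatenation; + coerces text to numbers (yielding 0)

Fix: Replace + with || to concatenate text

Corrected query:
SELECT customer || ': ' || product AS label FROM orders

Result:
label        
-------------
Eve: Tablet  
Bob: Webcam  
Carol: Tablet
Alice: Phone 
Bob: Laptop  
Alice: Tablet
Carol: Mouse 
Bob: Mouse   
Alice: Cable 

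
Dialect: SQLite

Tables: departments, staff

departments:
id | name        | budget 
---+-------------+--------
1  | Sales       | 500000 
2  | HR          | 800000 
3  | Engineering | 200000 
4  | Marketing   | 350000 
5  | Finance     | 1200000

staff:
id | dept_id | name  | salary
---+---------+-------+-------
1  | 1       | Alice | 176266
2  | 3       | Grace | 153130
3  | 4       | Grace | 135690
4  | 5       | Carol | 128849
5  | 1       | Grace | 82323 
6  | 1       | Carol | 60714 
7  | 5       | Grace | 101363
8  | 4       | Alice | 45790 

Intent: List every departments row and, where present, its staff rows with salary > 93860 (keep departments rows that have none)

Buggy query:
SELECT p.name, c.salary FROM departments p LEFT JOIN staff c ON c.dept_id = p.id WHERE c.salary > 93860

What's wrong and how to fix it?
Bug: A WHERE condition on the right-hand table after LEFT JOIN drops unmatched parents

Fix: Put 'c.salary > 93860' in the JOIN's ON clause instead of WHERE

Corrected query:
SELECT p.name, c.salary FROM departments p LEFT JOIN staff c ON c.dept_id = p.id AND c.salary > 93860

Result:
name        | salary
------------+-------
Sales       | 176266
HR          | NULL  
Engineering | 153130
Marketing   | 135690
Finance     | 101363
Finance     | 128849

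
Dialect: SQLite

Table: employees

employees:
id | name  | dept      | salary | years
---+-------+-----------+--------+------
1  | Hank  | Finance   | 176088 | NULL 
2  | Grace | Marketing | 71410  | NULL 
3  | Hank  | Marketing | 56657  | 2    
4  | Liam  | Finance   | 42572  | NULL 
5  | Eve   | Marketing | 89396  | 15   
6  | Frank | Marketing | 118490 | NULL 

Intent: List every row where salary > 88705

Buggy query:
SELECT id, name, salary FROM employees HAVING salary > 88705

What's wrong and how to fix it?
Bug: HAVING filters the output of aggregation, but this query has no GROUP BY and no aggregate functions, so SQLite rejects it (HAVING clause on a non-aggregate query); the condition here is per row

Fix: Use WHERE for row-level filtering

Corrected query:
SELECT id, name, salary FROM employees WHERE salary > 88705

Result:
id | name  | salary
---+-------+-------
1  | Hank  | 176088
5  | Eve   | 89396 
6  | Frank | 118490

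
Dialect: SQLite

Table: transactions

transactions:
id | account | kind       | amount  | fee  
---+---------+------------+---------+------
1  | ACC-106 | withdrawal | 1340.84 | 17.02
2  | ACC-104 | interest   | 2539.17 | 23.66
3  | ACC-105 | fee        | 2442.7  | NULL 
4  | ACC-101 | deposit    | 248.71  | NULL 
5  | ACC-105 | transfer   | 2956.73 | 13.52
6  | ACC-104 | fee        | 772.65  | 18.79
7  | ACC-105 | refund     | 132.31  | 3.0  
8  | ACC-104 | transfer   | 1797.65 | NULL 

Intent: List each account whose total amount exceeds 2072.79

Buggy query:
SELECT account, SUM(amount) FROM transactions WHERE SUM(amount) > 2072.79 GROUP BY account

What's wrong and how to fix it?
Bug: WHERE runs before GROUP BY, so aggregates aren't available there

Fix: Move the aggregate condition to a HAVING clause

Corrected query:
SELECT account, SUM(amount) FROM transactions GROUP BY account HAVING SUM(amount) > 2072.79

Result:
account | SUM(amount)
--------+------------
ACC-104 | 5109.47    
ACC-105 | 5531.74    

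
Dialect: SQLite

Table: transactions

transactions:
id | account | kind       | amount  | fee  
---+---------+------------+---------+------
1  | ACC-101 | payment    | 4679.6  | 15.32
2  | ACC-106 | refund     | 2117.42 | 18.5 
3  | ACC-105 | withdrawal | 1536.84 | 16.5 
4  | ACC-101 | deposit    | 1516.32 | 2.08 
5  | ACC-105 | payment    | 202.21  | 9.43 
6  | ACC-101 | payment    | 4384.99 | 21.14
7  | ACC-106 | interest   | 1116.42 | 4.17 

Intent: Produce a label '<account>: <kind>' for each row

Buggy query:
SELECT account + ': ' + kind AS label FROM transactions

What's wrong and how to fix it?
Bug: SQLite uses || for string concatenation; + coerces text to numbers (yielding 0)

Fix: Use the || operator for string concatenation

Corrected query:
SELECT account || ': ' || kind AS label FROM transactions

Result:
label              
-------------------
ACC-101: payment   
ACC-106: refund    
ACC-105: withdrawal
ACC-101: deposit   
ACC-105: payment   
ACC-101: payment   
ACC-106: interest  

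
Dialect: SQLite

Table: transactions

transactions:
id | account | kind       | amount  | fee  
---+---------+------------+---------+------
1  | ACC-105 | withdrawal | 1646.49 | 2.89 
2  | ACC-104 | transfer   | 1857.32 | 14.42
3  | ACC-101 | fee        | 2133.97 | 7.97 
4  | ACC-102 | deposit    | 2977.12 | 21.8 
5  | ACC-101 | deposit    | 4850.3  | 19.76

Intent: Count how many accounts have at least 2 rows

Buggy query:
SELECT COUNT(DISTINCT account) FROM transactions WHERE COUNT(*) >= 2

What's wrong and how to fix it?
Bug: WHERE filters individual rows, not groups, so a group-level COUNT is invalid there

Fix: Group first with HAVING COUNT(*) >= 2, then COUNT the resulting groups

Corrected query:
SELECT COUNT(*) FROM (SELECT account FROM transactions GROUP BY account HAVING COUNT(*) >= 2)

Result:
COUNT(*)
--------
1       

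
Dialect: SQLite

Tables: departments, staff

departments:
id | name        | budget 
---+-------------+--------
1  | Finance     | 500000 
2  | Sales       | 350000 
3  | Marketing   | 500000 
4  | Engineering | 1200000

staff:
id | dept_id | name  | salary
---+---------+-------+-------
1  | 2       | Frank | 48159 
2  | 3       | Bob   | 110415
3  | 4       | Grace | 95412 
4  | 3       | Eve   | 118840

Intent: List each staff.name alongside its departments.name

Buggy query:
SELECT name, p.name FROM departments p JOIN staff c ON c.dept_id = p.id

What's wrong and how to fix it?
Bug: 'name' exists in both joined tables, so the database can't tell which one is meant

Fix: Qualify the column with its table alias (c.name)

Corrected query:
SELECT c.name, p.name FROM departments p JOIN staff c ON c.dept_id = p.id

Result:
name  | name       
------+------------
Frank | Sales      
Bob   | Marketing  
Grace | Engineering
Eve   | Marketing  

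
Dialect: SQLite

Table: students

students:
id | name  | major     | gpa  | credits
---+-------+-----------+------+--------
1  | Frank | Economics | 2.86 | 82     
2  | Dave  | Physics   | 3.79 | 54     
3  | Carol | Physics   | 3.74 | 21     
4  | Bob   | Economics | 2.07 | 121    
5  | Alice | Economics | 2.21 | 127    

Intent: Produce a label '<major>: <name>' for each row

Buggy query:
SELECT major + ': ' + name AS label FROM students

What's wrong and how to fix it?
Bug: SQLite uses || for string concatenation; + coerces text to numbers (yielding 0)

Fix: Replace + with || to concatenate text

Corrected query:
SELECT major || ': ' || name AS label FROM students

Result:
label           
----------------
Economics: Frank
Physics: Dave   
Physics: Carol  
Economics: Bob  
Economics: Alice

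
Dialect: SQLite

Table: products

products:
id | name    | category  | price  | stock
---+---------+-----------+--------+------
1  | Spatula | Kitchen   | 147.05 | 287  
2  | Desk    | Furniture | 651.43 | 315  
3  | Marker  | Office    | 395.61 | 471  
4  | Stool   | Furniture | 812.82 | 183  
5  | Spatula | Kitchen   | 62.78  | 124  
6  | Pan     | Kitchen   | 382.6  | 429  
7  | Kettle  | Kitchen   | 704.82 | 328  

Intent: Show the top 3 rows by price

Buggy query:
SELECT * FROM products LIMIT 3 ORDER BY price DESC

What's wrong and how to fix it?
Bug: ORDER BY cannot follow LIMIT; LIMIT is the final clause

Fix: Swap the clauses: ORDER BY first, then LIMIT

Corrected query:
SELECT * FROM products ORDER BY price DESC LIMIT 3

Result:
id | name   | category  | price  | stock
---+--------+-----------+--------+------
4  | Stool  | Furniture | 812.82 | 183  
7  | Kettle | Kitchen   | 704.82 | 328  
2  | Desk   | Furniture | 651.43 | 315  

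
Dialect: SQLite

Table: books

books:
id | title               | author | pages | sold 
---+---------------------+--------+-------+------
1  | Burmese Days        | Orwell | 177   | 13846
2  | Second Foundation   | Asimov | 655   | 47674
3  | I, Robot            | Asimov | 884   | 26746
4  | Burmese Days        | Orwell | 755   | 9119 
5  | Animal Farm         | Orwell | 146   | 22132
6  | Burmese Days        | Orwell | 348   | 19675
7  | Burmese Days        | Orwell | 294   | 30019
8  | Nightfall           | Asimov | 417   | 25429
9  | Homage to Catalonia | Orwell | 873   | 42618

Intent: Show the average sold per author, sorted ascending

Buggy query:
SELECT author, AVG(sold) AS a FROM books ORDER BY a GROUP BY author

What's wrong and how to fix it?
Bug: GROUP BY must precede ORDER BY

Fix: Reorder: SELECT … FROM … GROUP BY … ORDER BY …

Corrected query:
SELECT author, AVG(sold) AS a FROM books GROUP BY author ORDER BY a

Result:
author | a      
-------+--------
Orwell | 22901.5
Asimov | 33283  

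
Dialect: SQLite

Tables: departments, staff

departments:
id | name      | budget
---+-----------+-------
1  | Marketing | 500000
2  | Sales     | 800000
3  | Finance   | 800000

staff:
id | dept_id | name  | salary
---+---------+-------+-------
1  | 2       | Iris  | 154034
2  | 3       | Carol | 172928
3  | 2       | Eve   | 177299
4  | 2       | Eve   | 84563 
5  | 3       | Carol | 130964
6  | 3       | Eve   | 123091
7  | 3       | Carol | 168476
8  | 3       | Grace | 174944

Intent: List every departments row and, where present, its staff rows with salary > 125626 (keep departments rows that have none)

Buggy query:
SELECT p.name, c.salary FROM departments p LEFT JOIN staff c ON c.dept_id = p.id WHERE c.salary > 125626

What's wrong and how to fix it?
Bug: A WHERE condition on the right-hand table after LEFT JOIN drops unmatched parents

Fix: Move the right-table condition into the ON clause so unmatched parents are kept

Corrected query:
SELECT p.name, c.salary FROM departments p LEFT JOIN staff c ON c.dept_id = p.id AND c.salary > 125626

Result:
name      | salary
----------+-------
Marketing | NULL  
Sales     | 154034
Sales     | 177299
Finance   | 130964
Finance   | 168476
Finance   | 172928
Finance   | 174944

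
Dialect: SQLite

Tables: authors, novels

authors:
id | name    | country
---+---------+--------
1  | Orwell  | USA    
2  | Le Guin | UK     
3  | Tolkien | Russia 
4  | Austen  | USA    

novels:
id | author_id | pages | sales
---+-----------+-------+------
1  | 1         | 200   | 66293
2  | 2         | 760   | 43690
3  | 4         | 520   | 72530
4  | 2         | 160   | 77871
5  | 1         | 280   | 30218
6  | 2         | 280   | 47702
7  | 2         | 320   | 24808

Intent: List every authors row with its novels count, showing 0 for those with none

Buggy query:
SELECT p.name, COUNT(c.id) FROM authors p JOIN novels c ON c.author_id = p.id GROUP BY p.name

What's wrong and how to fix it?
Bug: INNER JOIN drops authors rows that have no matching novels rows

Fix: Switch to LEFT JOIN to retain unmatched parent rows

Corrected query:
SELECT p.name, COUNT(c.id) FROM authors p LEFT JOIN novels c ON c.author_id = p.id GROUP BY p.name

Result:
name    | COUNT(c.id)
--------+------------
Austen  | 1          
Le Guin | 4          
Orwell  | 2          
Tolkien | 0          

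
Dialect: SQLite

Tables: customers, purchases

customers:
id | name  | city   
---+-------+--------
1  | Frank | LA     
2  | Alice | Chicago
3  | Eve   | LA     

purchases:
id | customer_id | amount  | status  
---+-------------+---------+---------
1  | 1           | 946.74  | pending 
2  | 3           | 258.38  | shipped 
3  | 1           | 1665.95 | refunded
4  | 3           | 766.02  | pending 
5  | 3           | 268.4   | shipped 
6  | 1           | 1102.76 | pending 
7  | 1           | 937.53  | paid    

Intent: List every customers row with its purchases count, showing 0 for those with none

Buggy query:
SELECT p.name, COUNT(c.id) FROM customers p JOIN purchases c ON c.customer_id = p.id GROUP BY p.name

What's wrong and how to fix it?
Bug: INNER JOIN drops customers rows that have no matching purchases rows

Fix: Switch to LEFT JOIN to retain unmatched parent rows

Corrected query:
SELECT p.name, COUNT(c.id) FROM customers p LEFT JOIN purchases c ON c.customer_id = p.id GROUP BY p.name

Result:
name  | COUNT(c.id)
------+------------
Alice | 0          
Eve   | 3          
Frank | 4          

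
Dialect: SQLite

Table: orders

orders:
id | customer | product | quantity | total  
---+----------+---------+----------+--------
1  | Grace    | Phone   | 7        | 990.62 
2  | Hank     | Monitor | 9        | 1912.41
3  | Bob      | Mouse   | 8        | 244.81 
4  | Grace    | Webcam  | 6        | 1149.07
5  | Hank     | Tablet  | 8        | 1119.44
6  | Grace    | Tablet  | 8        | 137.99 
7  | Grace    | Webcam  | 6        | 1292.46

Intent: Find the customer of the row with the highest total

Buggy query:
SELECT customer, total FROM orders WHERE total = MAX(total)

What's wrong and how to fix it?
Bug: MAX(total) is an aggregate and cannot be used directly in WHERE

Fix: Use a subquery: WHERE total = (SELECT MAX(total) FROM orders)

Corrected query:
SELECT customer, total FROM orders WHERE total = (SELECT MAX(total) FROM orders)

Result:
customer | total  
---------+--------
Hank     | 1912.41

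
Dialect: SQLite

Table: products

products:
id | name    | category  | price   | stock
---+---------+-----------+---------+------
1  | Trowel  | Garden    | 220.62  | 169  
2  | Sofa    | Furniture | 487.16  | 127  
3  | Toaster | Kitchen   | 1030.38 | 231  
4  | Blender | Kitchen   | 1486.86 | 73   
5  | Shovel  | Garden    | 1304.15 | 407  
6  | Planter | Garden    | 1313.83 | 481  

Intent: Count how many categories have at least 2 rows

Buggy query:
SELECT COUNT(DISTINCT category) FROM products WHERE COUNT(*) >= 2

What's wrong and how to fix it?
Bug: COUNT(*) cannot appear in WHERE; the per-group count doesn't exist yet

Fix: Use a subquery that GROUPs and filters with HAVING, then count its rows

Corrected query:
SELECT COUNT(*) FROM (SELECT category FROM products GROUP BY category HAVING COUNT(*) >= 2)

Result:
COUNT(*)
--------
2       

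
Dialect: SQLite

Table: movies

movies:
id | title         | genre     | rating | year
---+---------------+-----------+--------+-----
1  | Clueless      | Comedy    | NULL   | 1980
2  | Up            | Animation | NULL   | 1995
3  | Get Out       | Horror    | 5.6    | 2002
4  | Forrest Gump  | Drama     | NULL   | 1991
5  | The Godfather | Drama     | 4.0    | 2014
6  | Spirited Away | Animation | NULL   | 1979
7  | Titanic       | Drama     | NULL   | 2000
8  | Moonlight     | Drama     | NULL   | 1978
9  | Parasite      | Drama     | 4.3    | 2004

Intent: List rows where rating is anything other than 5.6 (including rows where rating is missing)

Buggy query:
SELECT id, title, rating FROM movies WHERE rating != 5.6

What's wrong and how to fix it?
Bug: Inequality against NULL is unknown, not true; rows with NULL are dropped

Fix: Add an explicit OR rating IS NULL to include the missing-value rows

Corrected query:
SELECT id, title, rating FROM movies WHERE rating != 5.6 OR rating IS NULL

Result:
id | title         | rating
---+---------------+-------
1  | Clueless      | NULL  
2  | Up            | NULL  
4  | Forrest Gump  | NULL  
5  | The Godfather | 4     
6  | Spirited Away | NULL  
7  | Titanic       | NULL  
8  | Moonlight     | NULL  
9  | Parasite      | 4.3   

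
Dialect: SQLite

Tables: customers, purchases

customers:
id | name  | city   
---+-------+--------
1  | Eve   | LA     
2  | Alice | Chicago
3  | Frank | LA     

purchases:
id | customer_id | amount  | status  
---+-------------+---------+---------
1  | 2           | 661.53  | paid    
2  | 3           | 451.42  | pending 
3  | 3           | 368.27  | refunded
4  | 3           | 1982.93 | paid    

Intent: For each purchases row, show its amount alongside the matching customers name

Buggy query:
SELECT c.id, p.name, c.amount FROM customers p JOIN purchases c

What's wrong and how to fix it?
Bug: Missing join condition: each purchases row is matched to all customers rows instead of just its own

Fix: Specify the join condition linking the foreign key to the parent id

Corrected query:
SELECT c.id, p.name, c.amount FROM customers p JOIN purchases c ON c.customer_id = p.id

Result:
id | name  | amount 
---+-------+--------
1  | Alice | 661.53 
2  | Frank | 451.42 
3  | Frank | 368.27 
4  | Frank | 1982.93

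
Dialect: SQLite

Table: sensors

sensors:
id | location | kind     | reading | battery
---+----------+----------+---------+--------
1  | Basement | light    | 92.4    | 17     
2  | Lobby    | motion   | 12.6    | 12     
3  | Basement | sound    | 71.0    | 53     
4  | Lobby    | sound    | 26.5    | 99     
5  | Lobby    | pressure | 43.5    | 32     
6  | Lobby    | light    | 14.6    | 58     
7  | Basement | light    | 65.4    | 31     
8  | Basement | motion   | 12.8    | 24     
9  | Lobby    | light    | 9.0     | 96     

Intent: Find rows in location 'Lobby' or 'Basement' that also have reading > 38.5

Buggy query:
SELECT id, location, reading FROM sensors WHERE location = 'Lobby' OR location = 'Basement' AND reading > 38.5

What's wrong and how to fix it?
Bug: Without parentheses, AND is evaluated before OR, so the reading filter only applies to the 'Basement' branch

Fix: Add parentheses around the OR so the AND applies to both alternatives

Corrected query:
SELECT id, location, reading FROM sensors WHERE (location = 'Lobby' OR location = 'Basement') AND reading > 38.5

Result:
id | location | reading
---+----------+--------
1  | Basement | 92.4   
3  | Basement | 71     
5  | Lobby    | 43.5   
7  | Basement | 65.4   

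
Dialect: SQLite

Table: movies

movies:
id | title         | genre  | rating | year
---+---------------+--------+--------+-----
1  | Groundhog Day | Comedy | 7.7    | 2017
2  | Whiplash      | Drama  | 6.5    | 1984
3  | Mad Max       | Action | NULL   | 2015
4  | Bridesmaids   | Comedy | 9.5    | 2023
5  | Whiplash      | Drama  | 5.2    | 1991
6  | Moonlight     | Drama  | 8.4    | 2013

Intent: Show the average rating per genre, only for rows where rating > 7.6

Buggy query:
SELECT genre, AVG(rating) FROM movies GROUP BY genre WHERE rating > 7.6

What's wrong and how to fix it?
Bug: WHERE cannot follow GROUP BY

Fix: Move the WHERE clause before GROUP BY

Corrected query:
SELECT genre, AVG(rating) FROM movies WHERE rating > 7.6 GROUP BY genre

Result:
genre  | AVG(rating)
-------+------------
Comedy | 8.6        
Drama  | 8.4        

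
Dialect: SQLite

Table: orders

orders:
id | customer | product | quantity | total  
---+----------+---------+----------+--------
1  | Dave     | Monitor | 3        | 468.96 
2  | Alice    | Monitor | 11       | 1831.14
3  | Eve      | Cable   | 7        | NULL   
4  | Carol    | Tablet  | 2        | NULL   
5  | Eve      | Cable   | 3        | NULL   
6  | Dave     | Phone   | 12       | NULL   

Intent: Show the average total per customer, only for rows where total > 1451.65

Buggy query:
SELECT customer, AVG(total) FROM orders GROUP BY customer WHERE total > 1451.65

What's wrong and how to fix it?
Bug: Row-level WHERE must come before GROUP BY in the clause order

Fix: Place WHERE between FROM and GROUP BY

Corrected query:
SELECT customer, AVG(total) FROM orders WHERE total > 1451.65 GROUP BY customer

Result:
customer | AVG(total)
---------+-----------
Alice    | 1831.14   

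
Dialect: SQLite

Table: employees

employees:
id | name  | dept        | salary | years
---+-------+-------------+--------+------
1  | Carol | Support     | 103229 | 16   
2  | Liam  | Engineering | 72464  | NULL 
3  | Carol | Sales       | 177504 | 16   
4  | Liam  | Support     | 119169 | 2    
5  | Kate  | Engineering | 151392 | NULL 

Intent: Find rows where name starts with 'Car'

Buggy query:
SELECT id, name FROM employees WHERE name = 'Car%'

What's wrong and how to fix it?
Bug: '=' compares the literal string including the % character; pattern matching needs LIKE

Fix: Use LIKE for wildcard pattern matching

Corrected query:
SELECT id, name FROM employees WHERE name LIKE 'Car%'

Result:
id | name 
---+------
1  | Carol
3  | Carol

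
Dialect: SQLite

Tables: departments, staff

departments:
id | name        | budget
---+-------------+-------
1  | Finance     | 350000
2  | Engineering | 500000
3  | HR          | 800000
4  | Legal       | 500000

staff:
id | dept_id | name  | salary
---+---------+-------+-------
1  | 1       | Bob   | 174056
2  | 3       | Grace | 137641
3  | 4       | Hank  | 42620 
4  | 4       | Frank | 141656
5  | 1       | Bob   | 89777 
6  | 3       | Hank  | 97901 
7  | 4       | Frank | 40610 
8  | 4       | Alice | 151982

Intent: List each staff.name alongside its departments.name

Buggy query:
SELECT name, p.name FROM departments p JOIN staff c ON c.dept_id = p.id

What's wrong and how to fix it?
Bug: Both tables have a 'name' column; the unqualified reference is ambiguous

Fix: Qualify the column with its table alias (c.name)

Corrected query:
SELECT c.name, p.name FROM departments p JOIN staff c ON c.dept_id = p.id

Result:
name  | name   
------+--------
Bob   | Finance
Grace | HR     
Hank  | Legal  
Frank | Legal  
Bob   | Finance
Hank  | HR     
Frank | Legal  
Alice | Legal  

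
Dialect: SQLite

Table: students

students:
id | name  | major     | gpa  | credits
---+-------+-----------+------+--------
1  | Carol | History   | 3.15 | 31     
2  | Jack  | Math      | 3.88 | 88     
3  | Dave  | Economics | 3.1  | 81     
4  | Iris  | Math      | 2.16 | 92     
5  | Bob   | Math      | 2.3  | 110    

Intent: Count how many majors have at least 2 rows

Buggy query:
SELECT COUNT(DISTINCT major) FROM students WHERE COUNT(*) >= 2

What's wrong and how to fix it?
Bug: COUNT(*) cannot appear in WHERE; the per-group count doesn't exist yet

Fix: Use a subquery that GROUPs and filters with HAVING, then count its rows

Corrected query:
SELECT COUNT(*) FROM (SELECT major FROM students GROUP BY major HAVING COUNT(*) >= 2)

Result:
COUNT(*)
--------
1       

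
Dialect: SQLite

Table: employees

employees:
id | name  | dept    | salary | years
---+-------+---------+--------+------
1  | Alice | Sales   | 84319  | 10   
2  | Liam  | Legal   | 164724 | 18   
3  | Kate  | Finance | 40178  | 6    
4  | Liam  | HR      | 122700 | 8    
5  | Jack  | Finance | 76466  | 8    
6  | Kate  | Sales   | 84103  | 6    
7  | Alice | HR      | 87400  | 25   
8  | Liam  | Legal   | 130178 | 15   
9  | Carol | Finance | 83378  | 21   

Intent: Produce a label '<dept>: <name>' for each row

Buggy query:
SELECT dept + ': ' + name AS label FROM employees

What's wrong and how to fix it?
Bug: '+' is numeric addition; on text columns SQLite converts them to 0 instead of concatenating

Fix: Use the || operator for string concatenation

Corrected query:
SELECT dept || ': ' || name AS label FROM employees

Result:
label         
--------------
Sales: Alice  
Legal: Liam   
Finance: Kate 
HR: Liam      
Finance: Jack 
Sales: Kate   
HR: Alice     
Legal: Liam   
Finance: Carol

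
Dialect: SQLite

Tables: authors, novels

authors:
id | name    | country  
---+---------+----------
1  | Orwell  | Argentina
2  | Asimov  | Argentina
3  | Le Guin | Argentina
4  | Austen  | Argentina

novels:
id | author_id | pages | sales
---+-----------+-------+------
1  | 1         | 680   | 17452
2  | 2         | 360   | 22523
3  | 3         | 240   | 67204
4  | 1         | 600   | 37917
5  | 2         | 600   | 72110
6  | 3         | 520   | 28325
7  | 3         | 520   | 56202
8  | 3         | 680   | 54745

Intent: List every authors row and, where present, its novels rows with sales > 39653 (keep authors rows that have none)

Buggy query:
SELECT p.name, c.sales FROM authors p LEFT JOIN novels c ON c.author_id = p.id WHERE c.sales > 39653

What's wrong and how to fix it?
Bug: Filtering c.sales in WHERE discards the NULL rows produced by LEFT JOIN, turning it into an inner join

Fix: Move the right-table condition into the ON clause so unmatched parents are kept

Corrected query:
SELECT p.name, c.sales FROM authors p LEFT JOIN novels c ON c.author_id = p.id AND c.sales > 39653

Result:
name    | sales
--------+------
Orwell  | NULL 
Asimov  | 72110
Le Guin | 54745
Le Guin | 56202
Le Guin | 67204
Austen  | NULL 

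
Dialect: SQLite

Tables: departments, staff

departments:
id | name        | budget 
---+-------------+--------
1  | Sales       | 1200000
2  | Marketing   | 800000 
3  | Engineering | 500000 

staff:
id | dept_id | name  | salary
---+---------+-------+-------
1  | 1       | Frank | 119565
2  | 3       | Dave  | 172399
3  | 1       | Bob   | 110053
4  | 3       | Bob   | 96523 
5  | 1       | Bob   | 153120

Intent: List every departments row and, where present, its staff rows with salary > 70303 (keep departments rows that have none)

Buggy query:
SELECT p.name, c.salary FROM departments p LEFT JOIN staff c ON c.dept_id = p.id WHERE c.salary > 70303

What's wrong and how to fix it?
Bug: A WHERE condition on the right-hand table after LEFT JOIN drops unmatched parents

Fix: Put 'c.salary > 70303' in the JOIN's ON clause instead of WHERE

Corrected query:
SELECT p.name, c.salary FROM departments p LEFT JOIN staff c ON c.dept_id = p.id AND c.salary > 70303

Result:
name        | salary
------------+-------
Sales       | 110053
Sales       | 119565
Sales       | 153120
Marketing   | NULL  
Engineering | 96523 
Engineering | 172399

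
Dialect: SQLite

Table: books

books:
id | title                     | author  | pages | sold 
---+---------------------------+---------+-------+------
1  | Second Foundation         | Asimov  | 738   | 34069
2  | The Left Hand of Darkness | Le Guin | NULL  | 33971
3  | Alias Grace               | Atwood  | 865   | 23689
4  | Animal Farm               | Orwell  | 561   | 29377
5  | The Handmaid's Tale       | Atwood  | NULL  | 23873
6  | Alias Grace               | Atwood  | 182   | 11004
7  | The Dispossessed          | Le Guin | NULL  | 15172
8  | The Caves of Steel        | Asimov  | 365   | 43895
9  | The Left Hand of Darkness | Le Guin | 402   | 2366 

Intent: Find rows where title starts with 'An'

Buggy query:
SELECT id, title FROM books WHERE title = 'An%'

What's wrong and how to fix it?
Bug: '=' compares the literal string including the % character; pattern matching needs LIKE

Fix: Use LIKE for wildcard pattern matching

Corrected query:
SELECT id, title FROM books WHERE title LIKE 'An%'

Result:
id | title      
---+------------
4  | Animal Farm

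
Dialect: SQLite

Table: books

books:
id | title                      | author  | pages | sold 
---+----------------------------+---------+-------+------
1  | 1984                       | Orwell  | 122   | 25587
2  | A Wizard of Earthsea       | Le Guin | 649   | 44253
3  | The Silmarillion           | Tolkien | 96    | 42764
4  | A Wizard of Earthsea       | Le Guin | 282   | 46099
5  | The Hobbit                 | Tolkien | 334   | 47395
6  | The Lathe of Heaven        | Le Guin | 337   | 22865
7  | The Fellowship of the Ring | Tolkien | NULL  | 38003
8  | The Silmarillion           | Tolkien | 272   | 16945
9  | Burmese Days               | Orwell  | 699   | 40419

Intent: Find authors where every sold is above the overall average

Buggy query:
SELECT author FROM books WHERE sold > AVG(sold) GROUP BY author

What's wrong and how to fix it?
Bug: WHERE evaluates per row before aggregation, so AVG() is unavailable

Fix: Compute the overall average in a scalar subquery and compare each group's MIN against it in HAVING

Corrected query:
SELECT author FROM books GROUP BY author HAVING MIN(sold) > (SELECT AVG(sold) FROM books)

Result:
(no rows)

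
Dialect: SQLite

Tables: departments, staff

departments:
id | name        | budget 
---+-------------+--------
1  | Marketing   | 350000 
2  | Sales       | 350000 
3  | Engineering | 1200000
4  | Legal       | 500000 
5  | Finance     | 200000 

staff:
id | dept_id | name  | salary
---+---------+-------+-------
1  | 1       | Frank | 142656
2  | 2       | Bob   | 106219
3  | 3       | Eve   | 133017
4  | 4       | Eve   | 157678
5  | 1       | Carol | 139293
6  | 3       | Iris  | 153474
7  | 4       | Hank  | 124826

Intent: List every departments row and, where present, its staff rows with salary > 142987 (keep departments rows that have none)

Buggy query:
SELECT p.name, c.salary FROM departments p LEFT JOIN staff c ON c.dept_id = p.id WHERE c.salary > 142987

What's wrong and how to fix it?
Bug: Filtering c.salary in WHERE discards the NULL rows produced by LEFT JOIN, turning it into an inner join

Fix: Put 'c.salary > 142987' in the JOIN's ON clause instead of WHERE

Corrected query:
SELECT p.name, c.salary FROM departments p LEFT JOIN staff c ON c.dept_id = p.id AND c.salary > 142987

Result:
name        | salary
------------+-------
Marketing   | NULL  
Sales       | NULL  
Engineering | 153474
Legal       | 157678
Finance     | NULL  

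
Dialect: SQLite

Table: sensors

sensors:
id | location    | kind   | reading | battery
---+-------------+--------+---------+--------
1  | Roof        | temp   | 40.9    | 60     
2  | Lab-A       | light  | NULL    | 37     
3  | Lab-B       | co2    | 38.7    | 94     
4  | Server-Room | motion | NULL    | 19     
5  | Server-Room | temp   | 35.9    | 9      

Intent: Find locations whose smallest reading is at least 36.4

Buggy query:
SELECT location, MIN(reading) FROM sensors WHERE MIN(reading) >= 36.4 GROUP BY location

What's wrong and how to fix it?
Bug: MIN() in WHERE is a misuse of aggregate

Fix: Use HAVING for the per-group MIN condition

Corrected query:
SELECT location, MIN(reading) FROM sensors GROUP BY location HAVING MIN(reading) >= 36.4

Result:
location | MIN(reading)
---------+-------------
Lab-B    | 38.7        
Roof     | 40.9        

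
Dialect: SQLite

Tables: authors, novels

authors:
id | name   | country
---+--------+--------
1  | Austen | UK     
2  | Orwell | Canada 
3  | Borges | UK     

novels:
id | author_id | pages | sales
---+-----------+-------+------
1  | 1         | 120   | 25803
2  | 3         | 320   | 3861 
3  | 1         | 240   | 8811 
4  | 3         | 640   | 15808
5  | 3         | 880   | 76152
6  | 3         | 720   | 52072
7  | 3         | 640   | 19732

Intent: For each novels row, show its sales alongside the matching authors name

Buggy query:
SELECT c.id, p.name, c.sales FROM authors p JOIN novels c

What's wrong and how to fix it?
Bug: JOIN with no ON clause produces a cartesian product; every novels row pairs with every authors row

Fix: Specify the join condition linking the foreign key to the parent id

Corrected query:
SELECT c.id, p.name, c.sales FROM authors p JOIN novels c ON c.author_id = p.id

Result:
id | name   | sales
---+--------+------
1  | Austen | 25803
2  | Borges | 3861 
3  | Austen | 8811 
4  | Borges | 15808
5  | Borges | 76152
6  | Borges | 52072
7  | Borges | 19732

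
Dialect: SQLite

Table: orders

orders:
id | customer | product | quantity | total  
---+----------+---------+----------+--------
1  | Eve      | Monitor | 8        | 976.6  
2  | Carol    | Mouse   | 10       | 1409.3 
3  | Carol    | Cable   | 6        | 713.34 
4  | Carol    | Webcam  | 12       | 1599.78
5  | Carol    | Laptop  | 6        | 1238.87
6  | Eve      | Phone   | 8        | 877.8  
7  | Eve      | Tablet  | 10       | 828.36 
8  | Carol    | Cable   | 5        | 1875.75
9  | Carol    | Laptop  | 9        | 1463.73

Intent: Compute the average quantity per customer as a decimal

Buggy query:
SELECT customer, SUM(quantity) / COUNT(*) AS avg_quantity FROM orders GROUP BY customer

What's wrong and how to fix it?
Bug: Both operands are integers, so '/' performs integer division and truncates

Fix: Multiply by 1.0 (or CAST to REAL) to force floating-point division

Corrected query:
SELECT customer, SUM(quantity) * 1.0 / COUNT(*) AS avg_quantity FROM orders GROUP BY customer

Result:
customer | avg_quantity
---------+-------------
Carol    | 8           
Eve      | 8.666667    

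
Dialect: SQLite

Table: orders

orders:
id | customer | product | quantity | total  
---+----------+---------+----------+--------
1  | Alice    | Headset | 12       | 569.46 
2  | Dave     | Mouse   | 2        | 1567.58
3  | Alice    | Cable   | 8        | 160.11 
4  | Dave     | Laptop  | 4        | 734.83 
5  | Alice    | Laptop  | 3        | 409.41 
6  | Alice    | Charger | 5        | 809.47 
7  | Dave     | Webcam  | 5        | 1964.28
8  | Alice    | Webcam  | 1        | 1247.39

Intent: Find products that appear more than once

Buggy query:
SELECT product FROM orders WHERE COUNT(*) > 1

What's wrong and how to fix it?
Bug: COUNT(*) is an aggregate and cannot be used in WHERE

Fix: Group first, then use HAVING for the count condition

Corrected query:
SELECT product FROM orders GROUP BY product HAVING COUNT(*) > 1

Result:
product
-------
Laptop 
Webcam 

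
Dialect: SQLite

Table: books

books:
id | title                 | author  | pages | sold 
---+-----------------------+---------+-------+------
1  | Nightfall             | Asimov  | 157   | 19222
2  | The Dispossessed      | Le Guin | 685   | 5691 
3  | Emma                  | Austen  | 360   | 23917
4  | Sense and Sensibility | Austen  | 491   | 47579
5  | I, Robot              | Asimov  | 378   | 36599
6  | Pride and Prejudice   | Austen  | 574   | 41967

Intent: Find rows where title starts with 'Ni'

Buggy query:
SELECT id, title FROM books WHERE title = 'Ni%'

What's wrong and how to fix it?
Bug: Wildcards only work with LIKE; '=' treats '%' as a literal character

Fix: Replace '=' with LIKE so 'Ni%' is treated as a pattern

Corrected query:
SELECT id, title FROM books WHERE title LIKE 'Ni%'

Result:
id | title    
---+----------
1  | Nightfall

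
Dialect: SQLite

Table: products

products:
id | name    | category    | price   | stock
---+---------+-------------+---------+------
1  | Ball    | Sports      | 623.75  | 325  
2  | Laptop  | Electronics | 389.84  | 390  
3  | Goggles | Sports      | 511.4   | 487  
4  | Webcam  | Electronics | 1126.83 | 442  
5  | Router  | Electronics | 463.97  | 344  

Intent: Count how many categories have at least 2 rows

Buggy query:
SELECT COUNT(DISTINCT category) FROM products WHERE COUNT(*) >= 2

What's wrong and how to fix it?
Bug: WHERE filters individual rows, not groups, so a group-level COUNT is invalid there

Fix: Use a subquery that GROUPs and filters with HAVING, then count its rows

Corrected query:
SELECT COUNT(*) FROM (SELECT category FROM products GROUP BY category HAVING COUNT(*) >= 2)

Result:
COUNT(*)
--------
2       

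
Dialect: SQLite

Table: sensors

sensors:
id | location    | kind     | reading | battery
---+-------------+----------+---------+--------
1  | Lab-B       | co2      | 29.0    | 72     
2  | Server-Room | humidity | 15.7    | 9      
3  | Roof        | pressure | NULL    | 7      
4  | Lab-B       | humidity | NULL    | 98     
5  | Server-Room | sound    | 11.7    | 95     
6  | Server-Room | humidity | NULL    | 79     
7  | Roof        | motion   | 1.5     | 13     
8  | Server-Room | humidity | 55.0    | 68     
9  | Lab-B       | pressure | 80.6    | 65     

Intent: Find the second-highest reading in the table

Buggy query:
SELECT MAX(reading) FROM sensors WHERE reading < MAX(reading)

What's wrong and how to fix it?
Bug: The inner MAX is an aggregate inside WHERE, which is not allowed

Fix: Put the inner MAX in a scalar subquery

Corrected query:
SELECT MAX(reading) FROM sensors WHERE reading < (SELECT MAX(reading) FROM sensors)

Result:
MAX(reading)
------------
55          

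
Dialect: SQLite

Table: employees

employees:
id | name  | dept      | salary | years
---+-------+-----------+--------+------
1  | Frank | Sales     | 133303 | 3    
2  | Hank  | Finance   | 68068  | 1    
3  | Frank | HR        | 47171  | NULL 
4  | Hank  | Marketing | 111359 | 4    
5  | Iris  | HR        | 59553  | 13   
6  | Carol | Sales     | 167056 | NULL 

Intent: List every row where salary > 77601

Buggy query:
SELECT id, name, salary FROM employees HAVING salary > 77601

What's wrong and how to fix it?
Bug: This is a non-aggregate query (no GROUP BY, no aggregates), so in SQLite the HAVING clause is invalid here; a row-level condition belongs in WHERE

Fix: Use WHERE for row-level filtering

Corrected query:
SELECT id, name, salary FROM employees WHERE salary > 77601

Result:
id | name  | salary
---+-------+-------
1  | Frank | 133303
4  | Hank  | 111359
6  | Carol | 167056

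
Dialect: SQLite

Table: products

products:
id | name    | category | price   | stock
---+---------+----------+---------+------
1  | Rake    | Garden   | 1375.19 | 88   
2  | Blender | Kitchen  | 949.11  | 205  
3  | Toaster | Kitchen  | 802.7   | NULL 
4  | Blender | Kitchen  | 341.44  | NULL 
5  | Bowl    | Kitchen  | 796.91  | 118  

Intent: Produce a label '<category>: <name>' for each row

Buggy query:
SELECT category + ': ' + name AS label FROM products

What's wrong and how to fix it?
Bug: SQLite uses || for string concatenation; + coerces text to numbers (yielding 0)

Fix: Use the || operator for string concatenation

Corrected query:
SELECT category || ': ' || name AS label FROM products

Result:
label           
----------------
Garden: Rake    
Kitchen: Blender
Kitchen: Toaster
Kitchen: Blender
Kitchen: Bowl   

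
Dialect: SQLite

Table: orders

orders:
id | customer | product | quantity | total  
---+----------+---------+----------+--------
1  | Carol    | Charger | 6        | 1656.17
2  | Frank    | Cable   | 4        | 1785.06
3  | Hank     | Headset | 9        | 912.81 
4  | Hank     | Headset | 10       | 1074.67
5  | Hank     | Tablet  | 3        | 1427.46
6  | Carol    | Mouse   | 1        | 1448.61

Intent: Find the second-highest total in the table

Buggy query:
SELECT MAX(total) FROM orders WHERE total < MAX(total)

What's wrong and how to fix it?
Bug: The inner MAX is an aggregate inside WHERE, which is not allowed

Fix: Compute the overall MAX in a subquery, then take MAX of rows below it

Corrected query:
SELECT MAX(total) FROM orders WHERE total < (SELECT MAX(total) FROM orders)

Result:
MAX(total)
----------
1656.17   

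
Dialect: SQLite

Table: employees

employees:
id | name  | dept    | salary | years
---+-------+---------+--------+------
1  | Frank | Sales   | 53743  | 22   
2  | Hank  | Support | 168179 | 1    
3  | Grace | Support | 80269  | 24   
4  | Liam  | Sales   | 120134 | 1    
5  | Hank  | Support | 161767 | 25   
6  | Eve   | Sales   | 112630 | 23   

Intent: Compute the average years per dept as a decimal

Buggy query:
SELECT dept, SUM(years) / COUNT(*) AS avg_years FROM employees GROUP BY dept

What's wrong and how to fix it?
Bug: Both operands are integers, so '/' performs integer division and truncates

Fix: Cast one side to REAL so the division keeps the fractional part

Corrected query:
SELECT dept, SUM(years) * 1.0 / COUNT(*) AS avg_years FROM employees GROUP BY dept

Result:
dept    | avg_years
--------+----------
Sales   | 15.333333
Support | 16.666667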